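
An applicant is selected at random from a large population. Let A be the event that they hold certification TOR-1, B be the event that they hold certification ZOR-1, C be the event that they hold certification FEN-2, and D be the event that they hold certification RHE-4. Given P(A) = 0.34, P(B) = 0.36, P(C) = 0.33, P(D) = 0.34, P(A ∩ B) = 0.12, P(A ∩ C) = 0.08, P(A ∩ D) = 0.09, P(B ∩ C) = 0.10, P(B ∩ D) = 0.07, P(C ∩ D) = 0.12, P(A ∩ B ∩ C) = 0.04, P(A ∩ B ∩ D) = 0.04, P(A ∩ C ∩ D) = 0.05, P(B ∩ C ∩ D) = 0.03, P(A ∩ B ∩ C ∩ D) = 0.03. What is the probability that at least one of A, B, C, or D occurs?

Apply inclusion-exclusion:
P(A ∪ B ∪ C ∪ D) = 0.34 + 0.36 + 0.33 + 0.34 − 0.12 − 0.08 − 0.09 − 0.10 − 0.07 − 0.12 + 0.04 + 0.04 + 0.05 + 0.03 − 0.03 = 0.92

0.92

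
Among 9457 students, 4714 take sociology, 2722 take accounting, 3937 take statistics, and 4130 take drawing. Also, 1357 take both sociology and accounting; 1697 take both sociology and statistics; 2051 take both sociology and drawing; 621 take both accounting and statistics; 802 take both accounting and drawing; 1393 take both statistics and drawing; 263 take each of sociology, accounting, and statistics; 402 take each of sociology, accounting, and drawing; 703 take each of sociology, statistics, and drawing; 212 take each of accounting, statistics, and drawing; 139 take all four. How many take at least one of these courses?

Inclusion–exclusion gives
N(≥1) = 4714 + 2722 + 3937 + 4130 − 1357 − 1697 − 2051 − 621 − 802 − 1393 + 263 + 402 + 703 + 212 − 139 = 9023

9023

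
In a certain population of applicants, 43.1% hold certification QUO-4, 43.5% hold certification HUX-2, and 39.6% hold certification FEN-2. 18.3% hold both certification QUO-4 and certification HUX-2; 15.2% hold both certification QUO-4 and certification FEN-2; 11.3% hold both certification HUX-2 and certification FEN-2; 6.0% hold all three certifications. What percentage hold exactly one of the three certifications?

54.6%

P(exactly one) = 43.1 + 43.5 + 39.6 − 2·18.3 − 2·15.2 − 2·11.3 + 3·6.0 = 54.6%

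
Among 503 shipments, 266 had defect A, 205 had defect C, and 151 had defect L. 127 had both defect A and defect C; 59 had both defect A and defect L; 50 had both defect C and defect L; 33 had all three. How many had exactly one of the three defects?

249

Using the inclusion–exclusion count for exactly one event:
N(exactly one) = 266 + 205 + 151 − 2·127 − 2·59 − 2·50 + 3·33 = 249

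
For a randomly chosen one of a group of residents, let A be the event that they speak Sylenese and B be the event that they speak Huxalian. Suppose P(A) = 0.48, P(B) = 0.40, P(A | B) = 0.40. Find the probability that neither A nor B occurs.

0.28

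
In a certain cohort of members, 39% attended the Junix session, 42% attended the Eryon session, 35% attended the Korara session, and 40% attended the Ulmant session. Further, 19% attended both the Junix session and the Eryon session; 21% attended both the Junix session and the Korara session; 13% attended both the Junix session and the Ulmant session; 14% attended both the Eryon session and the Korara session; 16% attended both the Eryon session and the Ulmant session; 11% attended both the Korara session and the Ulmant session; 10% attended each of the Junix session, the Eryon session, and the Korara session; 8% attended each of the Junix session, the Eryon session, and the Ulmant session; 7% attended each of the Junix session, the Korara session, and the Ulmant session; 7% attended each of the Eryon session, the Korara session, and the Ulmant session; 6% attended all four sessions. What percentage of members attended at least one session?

Apply inclusion-exclusion:
P(≥1) = 39 + 42 + 35 + 40 − 19 − 21 − 13 − 14 − 16 − 11 + 10 + 8 + 7 + 7 − 6 = 88%

88%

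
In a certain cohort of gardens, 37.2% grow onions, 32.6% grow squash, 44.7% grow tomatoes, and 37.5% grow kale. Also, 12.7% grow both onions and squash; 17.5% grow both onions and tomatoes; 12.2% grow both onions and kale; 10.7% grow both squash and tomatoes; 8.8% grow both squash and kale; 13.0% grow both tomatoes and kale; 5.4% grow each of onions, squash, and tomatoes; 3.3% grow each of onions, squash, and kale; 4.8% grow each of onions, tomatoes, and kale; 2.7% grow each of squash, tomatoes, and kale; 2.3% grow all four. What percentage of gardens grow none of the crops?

9.0%

Apply inclusion-exclusion:
P(≥1) = 37.2 + 32.6 + 44.7 + 37.5 − 12.7 − 17.5 − 12.2 − 10.7 − 8.8 − 13.0 + 5.4 + 3.3 + 4.8 + 2.7 − 2.3 = 91.0%
P(none) = 100% − 91.0% = 9.0%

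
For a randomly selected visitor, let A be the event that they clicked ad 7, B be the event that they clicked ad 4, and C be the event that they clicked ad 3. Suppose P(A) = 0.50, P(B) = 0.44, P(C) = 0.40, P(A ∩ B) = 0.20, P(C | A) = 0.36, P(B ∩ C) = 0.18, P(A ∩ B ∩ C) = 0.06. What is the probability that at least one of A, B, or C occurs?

0.84

P(A ∩ C) = P(A)·P(C|A) = 0.50 × 0.36 = 0.18
Apply inclusion-exclusion:
P(A ∪ B ∪ C) = 0.50 + 0.44 + 0.40 − 0.20 − 0.18 − 0.18 + 0.06 = 0.84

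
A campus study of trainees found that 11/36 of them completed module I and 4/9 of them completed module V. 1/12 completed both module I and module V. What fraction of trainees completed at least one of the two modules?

2/3

Apply inclusion-exclusion:
P(union) = 11/36 + 4/9 − 1/12 = 2/3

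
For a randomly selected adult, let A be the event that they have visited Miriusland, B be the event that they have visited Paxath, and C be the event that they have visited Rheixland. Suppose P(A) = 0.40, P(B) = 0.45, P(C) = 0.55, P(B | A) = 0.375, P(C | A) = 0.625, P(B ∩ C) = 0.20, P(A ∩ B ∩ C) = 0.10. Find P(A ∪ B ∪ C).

P(A ∩ B) = P(A)·P(B|A) = 0.40 × 0.375 = 0.15
P(A ∩ C) = P(A)·P(C|A) = 0.40 × 0.625 = 0.25
P(A ∪ B ∪ C) = 0.40 + 0.45 + 0.55 − 0.15 − 0.25 − 0.20 + 0.10 = 0.90

0.90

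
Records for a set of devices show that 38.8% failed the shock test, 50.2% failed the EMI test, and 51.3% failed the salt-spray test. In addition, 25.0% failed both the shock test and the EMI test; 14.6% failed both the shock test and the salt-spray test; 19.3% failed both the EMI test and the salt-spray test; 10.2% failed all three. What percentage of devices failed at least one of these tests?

91.6%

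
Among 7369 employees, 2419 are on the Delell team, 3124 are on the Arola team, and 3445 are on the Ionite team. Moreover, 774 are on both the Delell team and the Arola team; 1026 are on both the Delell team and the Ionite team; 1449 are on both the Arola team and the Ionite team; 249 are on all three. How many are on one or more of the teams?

By inclusion–exclusion:
N(≥1) = 2419 + 3124 + 3445 − 774 − 1026 − 1449 + 249 = 5988

5988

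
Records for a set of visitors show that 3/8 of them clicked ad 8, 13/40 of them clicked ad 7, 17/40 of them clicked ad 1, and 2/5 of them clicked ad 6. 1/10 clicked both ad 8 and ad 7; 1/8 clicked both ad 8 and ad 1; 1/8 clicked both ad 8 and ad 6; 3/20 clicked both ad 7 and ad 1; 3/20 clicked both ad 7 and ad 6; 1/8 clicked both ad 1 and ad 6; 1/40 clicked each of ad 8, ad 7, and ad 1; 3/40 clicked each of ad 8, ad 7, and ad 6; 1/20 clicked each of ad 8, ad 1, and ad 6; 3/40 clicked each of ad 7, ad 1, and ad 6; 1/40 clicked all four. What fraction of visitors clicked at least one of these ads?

19/20

Inclusion–exclusion gives
P(≥1) = 3/8 + 13/40 + 17/40 + 2/5 − 1/10 − 1/8 − 1/8 − 3/20 − 3/20 − 1/8 + 1/40 + 3/40 + 1/20 + 3/40 − 1/40 = 19/20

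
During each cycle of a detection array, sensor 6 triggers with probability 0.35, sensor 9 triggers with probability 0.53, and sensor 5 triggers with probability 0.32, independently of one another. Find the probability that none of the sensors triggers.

P(none) = (1 − 0.35) × (1 − 0.53) × (1 − 0.32) = 0.65 × 0.47 × 0.68 = 0.20774

0.20774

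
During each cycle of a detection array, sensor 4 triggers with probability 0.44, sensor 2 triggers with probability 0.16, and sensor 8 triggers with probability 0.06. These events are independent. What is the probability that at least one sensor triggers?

0.557824

Independence gives P(none) = ∏(1 − pᵢ).
P(none) = (1 − 0.44) × (1 − 0.16) × (1 − 0.06) = 0.56 × 0.84 × 0.94 = 0.442176
P(at least one) = 1 − 0.442176 = 0.557824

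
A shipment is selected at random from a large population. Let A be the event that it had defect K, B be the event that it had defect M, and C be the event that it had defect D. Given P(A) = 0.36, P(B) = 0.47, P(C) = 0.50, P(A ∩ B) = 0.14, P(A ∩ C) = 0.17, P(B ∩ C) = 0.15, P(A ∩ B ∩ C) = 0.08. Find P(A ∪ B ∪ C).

0.95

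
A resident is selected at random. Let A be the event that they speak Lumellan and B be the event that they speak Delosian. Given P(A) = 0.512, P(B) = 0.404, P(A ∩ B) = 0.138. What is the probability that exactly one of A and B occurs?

0.640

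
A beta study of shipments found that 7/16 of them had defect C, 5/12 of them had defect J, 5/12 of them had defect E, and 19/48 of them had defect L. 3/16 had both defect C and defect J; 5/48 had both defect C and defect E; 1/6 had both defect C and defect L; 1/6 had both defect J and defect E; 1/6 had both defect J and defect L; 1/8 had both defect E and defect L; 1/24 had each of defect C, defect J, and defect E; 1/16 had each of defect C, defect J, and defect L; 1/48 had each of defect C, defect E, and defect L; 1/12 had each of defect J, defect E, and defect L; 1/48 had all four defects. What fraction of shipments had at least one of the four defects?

15/16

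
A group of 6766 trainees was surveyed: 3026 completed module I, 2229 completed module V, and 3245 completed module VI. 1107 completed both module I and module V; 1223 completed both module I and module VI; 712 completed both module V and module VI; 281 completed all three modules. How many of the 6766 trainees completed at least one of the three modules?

Inclusion–exclusion gives
|union| = 3026 + 2229 + 3245 − 1107 − 1223 − 712 + 281 = 5739

5739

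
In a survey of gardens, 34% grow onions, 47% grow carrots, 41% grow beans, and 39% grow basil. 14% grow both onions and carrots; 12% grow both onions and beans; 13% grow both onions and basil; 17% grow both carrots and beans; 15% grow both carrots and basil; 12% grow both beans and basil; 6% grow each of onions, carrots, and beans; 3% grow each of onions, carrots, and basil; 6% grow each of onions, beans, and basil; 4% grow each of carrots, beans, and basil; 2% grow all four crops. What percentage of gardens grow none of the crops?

5%

P(≥1) = 34 + 47 + 41 + 39 − 14 − 12 − 13 − 17 − 15 − 12 + 6 + 3 + 6 + 4 − 2 = 95%
P(none) = 100% − 95% = 5%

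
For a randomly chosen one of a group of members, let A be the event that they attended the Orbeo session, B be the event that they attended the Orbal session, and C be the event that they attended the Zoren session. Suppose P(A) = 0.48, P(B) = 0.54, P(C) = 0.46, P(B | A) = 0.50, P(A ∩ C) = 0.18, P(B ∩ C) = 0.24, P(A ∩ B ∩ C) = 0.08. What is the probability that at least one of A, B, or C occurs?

0.90

P(A ∩ B) = P(A)·P(B|A) = 0.48 × 0.50 = 0.24
P(A ∪ B ∪ C) = 0.48 + 0.54 + 0.46 − 0.24 − 0.18 − 0.24 + 0.08 = 0.90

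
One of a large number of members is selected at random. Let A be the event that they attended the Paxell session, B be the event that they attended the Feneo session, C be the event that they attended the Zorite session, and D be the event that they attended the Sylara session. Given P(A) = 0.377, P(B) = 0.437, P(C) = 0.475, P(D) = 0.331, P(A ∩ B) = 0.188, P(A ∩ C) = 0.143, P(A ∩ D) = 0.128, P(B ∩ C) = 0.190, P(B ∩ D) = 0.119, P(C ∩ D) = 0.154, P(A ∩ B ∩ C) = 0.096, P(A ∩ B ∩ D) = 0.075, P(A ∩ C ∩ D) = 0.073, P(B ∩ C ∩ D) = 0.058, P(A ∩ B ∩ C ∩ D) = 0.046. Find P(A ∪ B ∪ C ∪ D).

Inclusion–exclusion gives
P(A ∪ B ∪ C ∪ D) = 0.377 + 0.437 + 0.475 + 0.331 − 0.188 − 0.143 − 0.128 − 0.190 − 0.119 − 0.154 + 0.096 + 0.075 + 0.073 + 0.058 − 0.046 = 0.954

0.954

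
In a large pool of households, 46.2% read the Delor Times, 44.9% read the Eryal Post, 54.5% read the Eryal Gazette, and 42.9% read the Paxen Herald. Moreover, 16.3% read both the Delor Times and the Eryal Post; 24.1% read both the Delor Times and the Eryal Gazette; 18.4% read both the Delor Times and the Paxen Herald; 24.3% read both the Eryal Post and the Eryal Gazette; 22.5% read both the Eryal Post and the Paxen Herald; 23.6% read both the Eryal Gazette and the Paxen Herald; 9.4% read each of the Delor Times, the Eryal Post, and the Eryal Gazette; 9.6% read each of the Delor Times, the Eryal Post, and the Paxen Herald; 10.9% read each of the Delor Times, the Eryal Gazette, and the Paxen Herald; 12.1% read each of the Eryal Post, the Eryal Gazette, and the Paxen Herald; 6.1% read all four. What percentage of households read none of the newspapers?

P(at least one) = 46.2 + 44.9 + 54.5 + 42.9 − 16.3 − 24.1 − 18.4 − 24.3 − 22.5 − 23.6 + 9.4 + 9.6 + 10.9 + 12.1 − 6.1 = 95.2%
P(none) = 100% − 95.2% = 4.8%

4.8%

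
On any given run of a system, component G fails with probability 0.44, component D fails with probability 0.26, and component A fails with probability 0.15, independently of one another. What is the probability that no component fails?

Since the events are independent, P(none) is the product of the individual non-occurrence probabilities.
P(none) = (1 − 0.44) × (1 − 0.26) × (1 − 0.15) = 0.56 × 0.74 × 0.85 = 0.35224

0.35224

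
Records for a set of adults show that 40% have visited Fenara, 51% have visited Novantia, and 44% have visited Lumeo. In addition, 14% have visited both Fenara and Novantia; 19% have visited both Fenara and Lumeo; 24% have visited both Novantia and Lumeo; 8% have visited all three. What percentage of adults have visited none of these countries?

14%

P(≥1) = 40 + 51 + 44 − 14 − 19 − 24 + 8 = 86%
P(none) = 100% − 86% = 14%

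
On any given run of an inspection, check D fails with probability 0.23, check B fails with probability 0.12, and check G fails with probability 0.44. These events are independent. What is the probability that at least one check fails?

0.620544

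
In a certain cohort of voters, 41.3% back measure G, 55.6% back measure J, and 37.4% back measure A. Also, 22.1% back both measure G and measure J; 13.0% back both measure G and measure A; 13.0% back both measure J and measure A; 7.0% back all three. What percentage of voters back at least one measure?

Apply inclusion-exclusion:
P(at least one) = 41.3 + 55.6 + 37.4 − 22.1 − 13.0 − 13.0 + 7.0 = 93.2%

93.2%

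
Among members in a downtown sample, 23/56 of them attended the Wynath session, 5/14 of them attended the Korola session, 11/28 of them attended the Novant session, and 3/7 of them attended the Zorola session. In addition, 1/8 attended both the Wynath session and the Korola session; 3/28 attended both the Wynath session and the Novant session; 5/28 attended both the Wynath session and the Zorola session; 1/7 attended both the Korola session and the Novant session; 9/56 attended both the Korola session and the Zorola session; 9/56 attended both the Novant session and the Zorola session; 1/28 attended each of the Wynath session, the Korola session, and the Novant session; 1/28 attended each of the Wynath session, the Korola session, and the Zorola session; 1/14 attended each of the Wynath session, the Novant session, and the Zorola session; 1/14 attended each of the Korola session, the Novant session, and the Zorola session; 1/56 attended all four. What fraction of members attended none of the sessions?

5/56

P(union) = 23/56 + 5/14 + 11/28 + 3/7 − 1/8 − 3/28 − 5/28 − 1/7 − 9/56 − 9/56 + 1/28 + 1/28 + 1/14 + 1/14 − 1/56 = 51/56
P(none) = 1 − 51/56 = 5/56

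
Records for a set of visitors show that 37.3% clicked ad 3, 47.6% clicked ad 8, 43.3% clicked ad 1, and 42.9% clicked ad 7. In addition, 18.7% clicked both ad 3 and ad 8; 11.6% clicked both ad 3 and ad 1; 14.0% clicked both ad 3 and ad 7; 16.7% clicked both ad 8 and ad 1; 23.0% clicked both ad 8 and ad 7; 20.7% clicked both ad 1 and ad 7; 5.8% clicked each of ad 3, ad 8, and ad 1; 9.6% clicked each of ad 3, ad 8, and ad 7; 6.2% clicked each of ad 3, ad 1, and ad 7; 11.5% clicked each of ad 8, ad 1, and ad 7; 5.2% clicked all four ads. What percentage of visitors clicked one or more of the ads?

Inclusion–exclusion gives
P(at least one) = 37.3 + 47.6 + 43.3 + 42.9 − 18.7 − 11.6 − 14.0 − 16.7 − 23.0 − 20.7 + 5.8 + 9.6 + 6.2 + 11.5 − 5.2 = 94.3%

94.3%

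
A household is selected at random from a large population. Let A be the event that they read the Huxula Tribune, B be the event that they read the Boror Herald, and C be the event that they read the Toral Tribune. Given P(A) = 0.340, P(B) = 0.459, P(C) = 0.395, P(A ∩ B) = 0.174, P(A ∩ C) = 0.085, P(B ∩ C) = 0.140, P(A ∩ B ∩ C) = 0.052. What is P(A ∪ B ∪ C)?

0.847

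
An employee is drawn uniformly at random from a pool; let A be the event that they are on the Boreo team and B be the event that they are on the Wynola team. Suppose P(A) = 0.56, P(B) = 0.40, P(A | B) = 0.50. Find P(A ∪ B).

P(A ∩ B) = P(B)·P(A|B) = 0.40 × 0.50 = 0.20
By inclusion-exclusion,
P(A ∪ B) = 0.56 + 0.40 − 0.20 = 0.76

0.76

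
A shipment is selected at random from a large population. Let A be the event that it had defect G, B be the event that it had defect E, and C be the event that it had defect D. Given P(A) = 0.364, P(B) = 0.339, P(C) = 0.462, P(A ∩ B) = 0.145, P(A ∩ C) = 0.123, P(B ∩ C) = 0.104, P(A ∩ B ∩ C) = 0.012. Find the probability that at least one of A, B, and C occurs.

0.805

P(A ∪ B ∪ C) = 0.364 + 0.339 + 0.462 − 0.145 − 0.123 − 0.104 + 0.012 = 0.805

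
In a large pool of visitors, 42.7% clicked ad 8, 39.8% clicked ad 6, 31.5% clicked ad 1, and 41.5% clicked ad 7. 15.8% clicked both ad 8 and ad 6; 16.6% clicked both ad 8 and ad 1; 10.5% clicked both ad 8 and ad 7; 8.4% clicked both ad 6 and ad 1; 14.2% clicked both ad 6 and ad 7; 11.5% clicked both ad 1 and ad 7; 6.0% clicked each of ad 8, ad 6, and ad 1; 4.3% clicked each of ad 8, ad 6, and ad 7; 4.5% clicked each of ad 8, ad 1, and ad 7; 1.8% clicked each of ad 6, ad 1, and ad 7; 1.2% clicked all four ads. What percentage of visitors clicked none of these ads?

P(at least one) = 42.7 + 39.8 + 31.5 + 41.5 − 15.8 − 16.6 − 10.5 − 8.4 − 14.2 − 11.5 + 6.0 + 4.3 + 4.5 + 1.8 − 1.2 = 93.9%
P(none) = 100% − 93.9% = 6.1%

6.1%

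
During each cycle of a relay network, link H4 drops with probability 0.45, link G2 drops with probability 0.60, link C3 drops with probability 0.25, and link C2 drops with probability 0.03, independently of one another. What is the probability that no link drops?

0.16005

P(none) = (1 − 0.45) × (1 − 0.60) × (1 − 0.25) × (1 − 0.03) = 0.55 × 0.40 × 0.75 × 0.97 = 0.16005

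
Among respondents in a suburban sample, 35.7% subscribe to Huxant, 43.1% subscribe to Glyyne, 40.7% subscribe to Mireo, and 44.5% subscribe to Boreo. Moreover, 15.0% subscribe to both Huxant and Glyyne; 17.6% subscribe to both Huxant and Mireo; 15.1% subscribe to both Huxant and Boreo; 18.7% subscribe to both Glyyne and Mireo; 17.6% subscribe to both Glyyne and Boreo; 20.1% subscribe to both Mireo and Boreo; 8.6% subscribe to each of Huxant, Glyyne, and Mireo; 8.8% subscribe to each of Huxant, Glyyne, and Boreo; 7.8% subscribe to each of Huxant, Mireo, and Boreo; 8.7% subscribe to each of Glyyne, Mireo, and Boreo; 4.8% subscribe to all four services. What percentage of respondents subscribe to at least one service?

89.0%

By inclusion-exclusion,
P(union) = 35.7 + 43.1 + 40.7 + 44.5 − 15.0 − 17.6 − 15.1 − 18.7 − 17.6 − 20.1 + 8.6 + 8.8 + 7.8 + 8.7 − 4.8 = 89.0%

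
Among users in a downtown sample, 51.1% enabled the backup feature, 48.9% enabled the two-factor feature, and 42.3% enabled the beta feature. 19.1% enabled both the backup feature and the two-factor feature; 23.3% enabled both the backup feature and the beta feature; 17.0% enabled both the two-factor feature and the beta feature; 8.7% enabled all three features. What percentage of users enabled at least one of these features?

P(union) = 51.1 + 48.9 + 42.3 − 19.1 − 23.3 − 17.0 + 8.7 = 91.6%

91.6%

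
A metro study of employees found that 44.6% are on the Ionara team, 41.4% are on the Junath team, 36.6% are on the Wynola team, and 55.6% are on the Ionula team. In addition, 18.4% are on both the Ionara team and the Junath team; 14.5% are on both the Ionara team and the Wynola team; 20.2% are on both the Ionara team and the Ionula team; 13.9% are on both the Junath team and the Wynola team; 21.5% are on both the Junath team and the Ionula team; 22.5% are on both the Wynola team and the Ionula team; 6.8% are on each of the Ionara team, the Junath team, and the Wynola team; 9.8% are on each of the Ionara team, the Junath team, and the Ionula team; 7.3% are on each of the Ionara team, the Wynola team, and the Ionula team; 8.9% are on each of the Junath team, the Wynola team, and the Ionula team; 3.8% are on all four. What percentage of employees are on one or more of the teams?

96.2%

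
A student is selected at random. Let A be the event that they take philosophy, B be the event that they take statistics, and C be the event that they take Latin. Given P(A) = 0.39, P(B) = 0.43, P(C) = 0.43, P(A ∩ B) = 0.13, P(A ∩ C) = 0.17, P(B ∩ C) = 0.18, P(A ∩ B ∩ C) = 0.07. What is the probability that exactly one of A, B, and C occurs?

P(exactly one) = 0.39 + 0.43 + 0.43 − 2·0.13 − 2·0.17 − 2·0.18 + 3·0.07 = 0.50

0.50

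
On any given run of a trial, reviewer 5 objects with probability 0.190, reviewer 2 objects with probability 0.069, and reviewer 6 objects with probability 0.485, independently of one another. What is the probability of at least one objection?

Independence gives P(none) = ∏(1 − pᵢ).
P(none) = (1 − 0.190) × (1 − 0.069) × (1 − 0.485) = 0.810 × 0.931 × 0.515 = 0.38836665
P(at least one) = 1 − 0.38836665 = 0.61163335

0.61163335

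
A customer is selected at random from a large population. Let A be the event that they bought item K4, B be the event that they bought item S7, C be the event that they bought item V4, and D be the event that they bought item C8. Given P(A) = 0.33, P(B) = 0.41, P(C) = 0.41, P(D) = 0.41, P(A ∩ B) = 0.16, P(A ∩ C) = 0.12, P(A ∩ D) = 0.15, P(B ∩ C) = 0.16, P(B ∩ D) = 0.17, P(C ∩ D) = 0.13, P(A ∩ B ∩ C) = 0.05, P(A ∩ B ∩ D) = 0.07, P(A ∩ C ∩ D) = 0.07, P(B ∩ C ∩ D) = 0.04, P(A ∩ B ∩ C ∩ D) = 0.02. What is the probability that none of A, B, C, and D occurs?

0.12

P(A ∪ B ∪ C ∪ D) = 0.33 + 0.41 + 0.41 + 0.41 − 0.16 − 0.12 − 0.15 − 0.16 − 0.17 − 0.13 + 0.05 + 0.07 + 0.07 + 0.04 − 0.02 = 0.88
P(none) = 1 − 0.88 = 0.12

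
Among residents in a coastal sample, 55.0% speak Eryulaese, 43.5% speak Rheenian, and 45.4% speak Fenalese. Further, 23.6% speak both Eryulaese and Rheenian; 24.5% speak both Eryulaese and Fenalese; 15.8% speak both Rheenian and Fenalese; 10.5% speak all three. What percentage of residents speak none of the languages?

9.5%

Apply inclusion-exclusion:
P(union) = 55.0 + 43.5 + 45.4 − 23.6 − 24.5 − 15.8 + 10.5 = 90.5%
P(none) = 100% − 90.5% = 9.5%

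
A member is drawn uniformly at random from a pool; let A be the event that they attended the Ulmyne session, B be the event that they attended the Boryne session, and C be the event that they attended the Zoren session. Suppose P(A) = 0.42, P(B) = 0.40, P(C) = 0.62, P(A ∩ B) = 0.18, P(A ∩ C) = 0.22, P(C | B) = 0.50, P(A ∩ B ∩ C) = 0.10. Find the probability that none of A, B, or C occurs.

0.06

P(B ∩ C) = P(B)·P(C|B) = 0.40 × 0.50 = 0.20
P(A ∪ B ∪ C) = 0.42 + 0.40 + 0.62 − 0.18 − 0.22 − 0.20 + 0.10 = 0.94
P(none) = 1 − 0.94 = 0.06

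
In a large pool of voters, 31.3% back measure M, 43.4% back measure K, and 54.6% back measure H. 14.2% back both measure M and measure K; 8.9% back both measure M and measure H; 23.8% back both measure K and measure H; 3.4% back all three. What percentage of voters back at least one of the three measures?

By inclusion–exclusion:
P(at least one) = 31.3 + 43.4 + 54.6 − 14.2 − 8.9 − 23.8 + 3.4 = 85.8%

85.8%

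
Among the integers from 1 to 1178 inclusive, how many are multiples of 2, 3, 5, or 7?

909

Apply inclusion-exclusion:
floor(1178/2) + floor(1178/3) + floor(1178/5) + floor(1178/7) − floor(1178/6) − floor(1178/10) − floor(1178/14) − floor(1178/15) − floor(1178/21) − floor(1178/35) + floor(1178/30) + floor(1178/42) + floor(1178/70) + floor(1178/105) − floor(1178/210) = 589 + 392 + 235 + 168 − 196 − 117 − 84 − 78 − 56 − 33 + 39 + 28 + 16 + 11 − 5 = 909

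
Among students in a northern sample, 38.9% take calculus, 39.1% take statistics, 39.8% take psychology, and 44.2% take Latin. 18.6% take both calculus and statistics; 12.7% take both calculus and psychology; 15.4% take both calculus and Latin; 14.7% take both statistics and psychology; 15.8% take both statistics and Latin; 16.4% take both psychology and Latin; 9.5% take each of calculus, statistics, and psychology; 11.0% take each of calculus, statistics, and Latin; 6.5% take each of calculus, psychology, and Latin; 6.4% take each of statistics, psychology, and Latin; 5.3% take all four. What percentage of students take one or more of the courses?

96.5%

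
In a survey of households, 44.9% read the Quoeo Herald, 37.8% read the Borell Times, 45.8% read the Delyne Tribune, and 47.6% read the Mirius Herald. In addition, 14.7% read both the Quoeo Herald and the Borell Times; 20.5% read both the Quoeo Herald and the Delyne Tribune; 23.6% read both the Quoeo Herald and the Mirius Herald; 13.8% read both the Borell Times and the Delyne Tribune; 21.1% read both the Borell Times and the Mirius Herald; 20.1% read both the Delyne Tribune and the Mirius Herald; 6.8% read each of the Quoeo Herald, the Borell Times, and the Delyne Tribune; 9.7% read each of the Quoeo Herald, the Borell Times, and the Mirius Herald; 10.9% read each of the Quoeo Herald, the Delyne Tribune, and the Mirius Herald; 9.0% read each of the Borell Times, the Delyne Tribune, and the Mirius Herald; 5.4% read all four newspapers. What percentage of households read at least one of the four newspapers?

P(at least one) = 44.9 + 37.8 + 45.8 + 47.6 − 14.7 − 20.5 − 23.6 − 13.8 − 21.1 − 20.1 + 6.8 + 9.7 + 10.9 + 9.0 − 5.4 = 93.3%

93.3%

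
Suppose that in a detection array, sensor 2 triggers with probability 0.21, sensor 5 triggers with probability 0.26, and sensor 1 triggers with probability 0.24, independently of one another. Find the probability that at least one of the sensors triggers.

0.555704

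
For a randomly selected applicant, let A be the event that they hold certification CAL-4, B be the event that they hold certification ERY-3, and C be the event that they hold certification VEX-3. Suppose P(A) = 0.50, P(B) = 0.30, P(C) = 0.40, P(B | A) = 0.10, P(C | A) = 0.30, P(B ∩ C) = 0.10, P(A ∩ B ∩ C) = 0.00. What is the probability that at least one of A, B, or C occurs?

0.90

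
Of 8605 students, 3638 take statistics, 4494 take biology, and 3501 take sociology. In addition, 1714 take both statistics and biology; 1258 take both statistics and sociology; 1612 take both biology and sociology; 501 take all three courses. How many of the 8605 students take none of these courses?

|at least one| = 3638 + 4494 + 3501 − 1714 − 1258 − 1612 + 501 = 7550
None: 8605 − 7550 = 1055

1055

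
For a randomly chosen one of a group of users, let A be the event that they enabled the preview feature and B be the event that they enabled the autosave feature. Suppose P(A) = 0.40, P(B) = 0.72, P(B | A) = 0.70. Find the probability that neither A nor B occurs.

P(A ∩ B) = P(A)·P(B|A) = 0.40 × 0.70 = 0.28
P(A ∪ B) = 0.40 + 0.72 − 0.28 = 0.84
P(none) = 1 − 0.84 = 0.16

0.16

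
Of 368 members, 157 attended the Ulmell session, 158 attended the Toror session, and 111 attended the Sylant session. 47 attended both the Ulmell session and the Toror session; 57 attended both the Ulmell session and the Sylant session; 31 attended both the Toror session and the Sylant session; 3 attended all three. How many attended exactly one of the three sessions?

165

Using the inclusion–exclusion count for exactly one event:
N(exactly one) = 157 + 158 + 111 − 2·47 − 2·57 − 2·31 + 3·3 = 165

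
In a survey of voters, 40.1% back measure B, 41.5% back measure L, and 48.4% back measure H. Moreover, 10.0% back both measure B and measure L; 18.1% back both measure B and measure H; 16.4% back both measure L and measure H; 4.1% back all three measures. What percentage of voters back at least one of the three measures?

89.6%

By inclusion-exclusion,
P(≥1) = 40.1 + 41.5 + 48.4 − 10.0 − 18.1 − 16.4 + 4.1 = 89.6%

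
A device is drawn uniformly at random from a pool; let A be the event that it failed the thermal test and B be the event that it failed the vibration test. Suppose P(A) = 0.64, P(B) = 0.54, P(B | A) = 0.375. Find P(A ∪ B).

0.94

P(A ∩ B) = P(A)·P(B|A) = 0.64 × 0.375 = 0.24
Apply inclusion-exclusion:
P(A ∪ B) = 0.64 + 0.54 − 0.24 = 0.94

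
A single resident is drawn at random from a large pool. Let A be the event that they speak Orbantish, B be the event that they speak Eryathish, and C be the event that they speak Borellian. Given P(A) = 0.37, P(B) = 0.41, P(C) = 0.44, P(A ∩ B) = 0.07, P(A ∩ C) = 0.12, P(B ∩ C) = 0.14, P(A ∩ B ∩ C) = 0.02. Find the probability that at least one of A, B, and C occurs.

P(A ∪ B ∪ C) = 0.37 + 0.41 + 0.44 − 0.07 − 0.12 − 0.14 + 0.02 = 0.91

0.91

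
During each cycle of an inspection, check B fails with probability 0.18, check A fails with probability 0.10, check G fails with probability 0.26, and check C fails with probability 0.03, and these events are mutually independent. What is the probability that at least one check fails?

P(none) = (1 − 0.18) × (1 − 0.10) × (1 − 0.26) × (1 − 0.03) = 0.82 × 0.90 × 0.74 × 0.97 = 0.5297364
P(at least one) = 1 − 0.5297364 = 0.4702636

0.4702636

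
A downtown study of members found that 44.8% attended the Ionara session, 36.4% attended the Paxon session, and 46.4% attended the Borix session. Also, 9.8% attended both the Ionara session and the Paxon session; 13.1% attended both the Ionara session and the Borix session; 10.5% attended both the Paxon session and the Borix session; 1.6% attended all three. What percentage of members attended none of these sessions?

4.2%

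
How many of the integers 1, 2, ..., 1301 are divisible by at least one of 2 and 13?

700

Apply inclusion-exclusion:
650 + 100 − 50 = 700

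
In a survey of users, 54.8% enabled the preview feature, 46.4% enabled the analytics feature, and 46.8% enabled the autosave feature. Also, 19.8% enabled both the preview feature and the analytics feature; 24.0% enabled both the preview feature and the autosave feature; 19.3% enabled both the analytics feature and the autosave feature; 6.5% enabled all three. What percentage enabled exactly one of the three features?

41.3%

By inclusion–exclusion (exactly-one form):
P(exactly one) = 54.8 + 46.4 + 46.8 − 2·19.8 − 2·24.0 − 2·19.3 + 3·6.5 = 41.3%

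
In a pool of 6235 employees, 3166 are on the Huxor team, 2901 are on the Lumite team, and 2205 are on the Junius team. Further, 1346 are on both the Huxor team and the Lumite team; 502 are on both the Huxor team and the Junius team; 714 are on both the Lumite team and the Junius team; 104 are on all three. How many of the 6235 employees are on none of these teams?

421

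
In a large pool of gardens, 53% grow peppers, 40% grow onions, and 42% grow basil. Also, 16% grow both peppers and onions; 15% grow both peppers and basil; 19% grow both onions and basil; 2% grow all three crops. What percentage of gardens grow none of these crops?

Apply inclusion-exclusion:
P(at least one) = 53 + 40 + 42 − 16 − 15 − 19 + 2 = 87%
P(none) = 100% − 87% = 13%

13%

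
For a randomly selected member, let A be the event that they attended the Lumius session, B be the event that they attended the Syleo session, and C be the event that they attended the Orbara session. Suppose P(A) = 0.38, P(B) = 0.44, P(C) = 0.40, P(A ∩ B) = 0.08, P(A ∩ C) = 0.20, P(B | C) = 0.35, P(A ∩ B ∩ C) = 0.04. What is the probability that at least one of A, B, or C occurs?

P(B ∩ C) = P(C)·P(B|C) = 0.40 × 0.35 = 0.14
P(A ∪ B ∪ C) = 0.38 + 0.44 + 0.40 − 0.08 − 0.20 − 0.14 + 0.04 = 0.84

0.84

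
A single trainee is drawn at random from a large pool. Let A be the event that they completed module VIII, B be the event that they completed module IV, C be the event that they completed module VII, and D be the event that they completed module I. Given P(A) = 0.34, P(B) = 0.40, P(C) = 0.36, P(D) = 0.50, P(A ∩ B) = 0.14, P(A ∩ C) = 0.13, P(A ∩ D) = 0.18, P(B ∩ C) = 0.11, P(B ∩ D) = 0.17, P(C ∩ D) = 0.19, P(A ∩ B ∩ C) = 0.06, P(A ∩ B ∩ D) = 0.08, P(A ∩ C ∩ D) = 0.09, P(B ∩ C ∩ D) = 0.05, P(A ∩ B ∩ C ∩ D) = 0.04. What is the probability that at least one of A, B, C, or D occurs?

P(A ∪ B ∪ C ∪ D) = 0.34 + 0.40 + 0.36 + 0.50 − 0.14 − 0.13 − 0.18 − 0.11 − 0.17 − 0.19 + 0.06 + 0.08 + 0.09 + 0.05 − 0.04 = 0.92

0.92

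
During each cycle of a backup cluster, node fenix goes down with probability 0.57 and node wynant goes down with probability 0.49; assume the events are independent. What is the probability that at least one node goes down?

P(none) = (1 − 0.57) × (1 − 0.49) = 0.43 × 0.51 = 0.2193
P(at least one) = 1 − 0.2193 = 0.7807

0.7807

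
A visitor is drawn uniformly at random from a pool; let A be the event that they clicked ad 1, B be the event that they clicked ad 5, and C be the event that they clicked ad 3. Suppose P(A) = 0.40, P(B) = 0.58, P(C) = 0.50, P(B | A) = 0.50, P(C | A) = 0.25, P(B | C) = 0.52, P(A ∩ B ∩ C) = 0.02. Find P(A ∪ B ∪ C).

P(A ∩ B) = P(A)·P(B|A) = 0.40 × 0.50 = 0.20
P(A ∩ C) = P(A)·P(C|A) = 0.40 × 0.25 = 0.10
P(B ∩ C) = P(C)·P(B|C) = 0.50 × 0.52 = 0.26
P(A ∪ B ∪ C) = 0.40 + 0.58 + 0.50 − 0.20 − 0.10 − 0.26 + 0.02 = 0.94

0.94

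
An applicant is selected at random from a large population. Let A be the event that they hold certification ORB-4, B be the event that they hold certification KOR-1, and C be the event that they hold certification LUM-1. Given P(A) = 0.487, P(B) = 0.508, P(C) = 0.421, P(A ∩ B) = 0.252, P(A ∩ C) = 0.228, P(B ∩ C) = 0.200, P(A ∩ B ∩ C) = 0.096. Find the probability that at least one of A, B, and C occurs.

0.832

P(A ∪ B ∪ C) = 0.487 + 0.508 + 0.421 − 0.252 − 0.228 − 0.200 + 0.096 = 0.832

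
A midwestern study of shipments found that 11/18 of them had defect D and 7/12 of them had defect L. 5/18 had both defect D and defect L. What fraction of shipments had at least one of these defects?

P(≥1) = 11/18 + 7/12 − 5/18 = 11/12

11/12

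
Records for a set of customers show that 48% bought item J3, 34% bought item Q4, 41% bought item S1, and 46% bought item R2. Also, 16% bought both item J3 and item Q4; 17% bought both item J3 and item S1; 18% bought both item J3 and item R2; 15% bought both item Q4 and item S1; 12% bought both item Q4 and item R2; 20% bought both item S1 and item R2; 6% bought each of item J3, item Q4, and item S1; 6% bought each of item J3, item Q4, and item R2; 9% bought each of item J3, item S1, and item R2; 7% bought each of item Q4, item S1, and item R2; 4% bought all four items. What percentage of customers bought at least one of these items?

95%

P(≥1) = 48 + 34 + 41 + 46 − 16 − 17 − 18 − 15 − 12 − 20 + 6 + 6 + 9 + 7 − 4 = 95%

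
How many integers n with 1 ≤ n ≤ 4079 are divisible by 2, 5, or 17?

2543

Apply inclusion-exclusion:
2039 + 815 + 239 − 407 − 119 − 47 + 23 = 2543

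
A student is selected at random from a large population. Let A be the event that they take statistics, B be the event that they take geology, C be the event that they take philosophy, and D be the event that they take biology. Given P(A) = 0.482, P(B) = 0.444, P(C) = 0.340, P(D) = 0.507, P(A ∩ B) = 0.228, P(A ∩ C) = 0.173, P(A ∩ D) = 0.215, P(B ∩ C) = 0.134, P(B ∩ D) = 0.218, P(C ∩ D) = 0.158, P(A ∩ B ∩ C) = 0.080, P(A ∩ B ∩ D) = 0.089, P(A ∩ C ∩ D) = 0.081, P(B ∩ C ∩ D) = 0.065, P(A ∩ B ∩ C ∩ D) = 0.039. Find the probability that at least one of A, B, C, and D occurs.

P(A ∪ B ∪ C ∪ D) = 0.482 + 0.444 + 0.340 + 0.507 − 0.228 − 0.173 − 0.215 − 0.134 − 0.218 − 0.158 + 0.080 + 0.089 + 0.081 + 0.065 − 0.039 = 0.923

0.923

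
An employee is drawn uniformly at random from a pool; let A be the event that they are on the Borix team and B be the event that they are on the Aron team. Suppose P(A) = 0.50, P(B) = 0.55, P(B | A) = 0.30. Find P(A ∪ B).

0.90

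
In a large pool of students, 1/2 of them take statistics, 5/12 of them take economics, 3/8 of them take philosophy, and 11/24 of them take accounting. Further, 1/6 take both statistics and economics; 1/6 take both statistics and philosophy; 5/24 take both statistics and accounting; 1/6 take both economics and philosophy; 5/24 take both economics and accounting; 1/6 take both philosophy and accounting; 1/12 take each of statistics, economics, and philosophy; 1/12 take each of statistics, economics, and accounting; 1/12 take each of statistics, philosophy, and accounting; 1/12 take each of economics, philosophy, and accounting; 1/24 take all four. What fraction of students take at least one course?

P(at least one) = 1/2 + 5/12 + 3/8 + 11/24 − 1/6 − 1/6 − 5/24 − 1/6 − 5/24 − 1/6 + 1/12 + 1/12 + 1/12 + 1/12 − 1/24 = 23/24

23/24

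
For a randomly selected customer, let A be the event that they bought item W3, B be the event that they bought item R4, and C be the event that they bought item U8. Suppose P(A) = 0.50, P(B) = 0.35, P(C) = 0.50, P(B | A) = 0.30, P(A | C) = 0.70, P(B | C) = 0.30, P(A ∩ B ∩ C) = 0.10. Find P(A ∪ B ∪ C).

P(A ∩ B) = P(A)·P(B|A) = 0.50 × 0.30 = 0.15
P(A ∩ C) = P(C)·P(A|C) = 0.50 × 0.70 = 0.35
P(B ∩ C) = P(C)·P(B|C) = 0.50 × 0.30 = 0.15
By inclusion-exclusion,
P(A ∪ B ∪ C) = 0.50 + 0.35 + 0.50 − 0.15 − 0.35 − 0.15 + 0.10 = 0.80

0.80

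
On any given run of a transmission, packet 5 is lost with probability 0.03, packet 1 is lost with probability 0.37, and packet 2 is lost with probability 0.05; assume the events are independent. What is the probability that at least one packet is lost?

0.419455

Independence gives P(none) = ∏(1 − pᵢ).
P(none) = (1 − 0.03) × (1 − 0.37) × (1 − 0.05) = 0.97 × 0.63 × 0.95 = 0.580545
P(at least one) = 1 − 0.580545 = 0.419455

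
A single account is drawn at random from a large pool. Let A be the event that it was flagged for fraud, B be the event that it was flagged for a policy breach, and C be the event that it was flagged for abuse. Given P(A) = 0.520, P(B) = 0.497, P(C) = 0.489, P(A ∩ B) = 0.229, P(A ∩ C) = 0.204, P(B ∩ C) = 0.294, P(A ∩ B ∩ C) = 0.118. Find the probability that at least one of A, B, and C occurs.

0.897

Inclusion–exclusion gives
P(A ∪ B ∪ C) = 0.520 + 0.497 + 0.489 − 0.229 − 0.204 − 0.294 + 0.118 = 0.897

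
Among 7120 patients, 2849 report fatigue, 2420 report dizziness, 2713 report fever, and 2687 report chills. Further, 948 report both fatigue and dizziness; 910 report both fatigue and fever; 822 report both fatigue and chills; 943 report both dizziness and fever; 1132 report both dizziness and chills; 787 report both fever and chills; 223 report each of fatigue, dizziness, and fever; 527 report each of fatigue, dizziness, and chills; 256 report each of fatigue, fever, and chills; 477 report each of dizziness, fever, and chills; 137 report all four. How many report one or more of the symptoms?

6473

Using inclusion–exclusion:
|at least one| = 2849 + 2420 + 2713 + 2687 − 948 − 910 − 822 − 943 − 1132 − 787 + 223 + 527 + 256 + 477 − 137 = 6473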